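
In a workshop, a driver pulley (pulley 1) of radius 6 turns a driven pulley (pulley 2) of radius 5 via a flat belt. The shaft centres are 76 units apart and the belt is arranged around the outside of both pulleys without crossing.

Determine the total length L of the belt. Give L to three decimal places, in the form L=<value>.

open belt: β = asin((r2−r1)/C) = asin(-1/76) = -0.7539°
wrap1 = π − 2β = 181.5078°
wrap2 = π + 2β = 178.4922°
tangent length = C·cosβ = 75.9934
L = r1·wrap1 + r2·wrap2 + 2·C·cosβ = 6·3.1679 + 5·3.1153 + 2·75.9934 = 186.5707

L=186.571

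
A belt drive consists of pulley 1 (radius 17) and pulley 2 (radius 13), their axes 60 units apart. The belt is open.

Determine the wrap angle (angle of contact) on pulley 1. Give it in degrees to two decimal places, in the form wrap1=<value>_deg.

open belt: β = asin((r2−r1)/C) = asin(-4/60) = -3.8226°
wrap1 = π − 2β = 187.6451°
wrap2 = π + 2β = 172.3549°

wrap1=187.65_deg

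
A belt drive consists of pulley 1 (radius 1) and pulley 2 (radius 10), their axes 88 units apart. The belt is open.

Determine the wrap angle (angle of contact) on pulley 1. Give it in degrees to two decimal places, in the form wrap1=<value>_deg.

wrap1=168.26_deg

open belt: β = asin((r2−r1)/C) = asin(9/88) = 5.8701°
wrap1 = π − 2β = 168.2599°
wrap2 = π + 2β = 191.7401°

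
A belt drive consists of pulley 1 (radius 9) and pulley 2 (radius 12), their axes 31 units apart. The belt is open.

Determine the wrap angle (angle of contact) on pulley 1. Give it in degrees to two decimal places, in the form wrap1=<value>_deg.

open belt: β = asin((r2−r1)/C) = asin(3/31) = 5.5534°
wrap1 = π − 2β = 168.8931°
wrap2 = π + 2β = 191.1069°

wrap1=168.89_deg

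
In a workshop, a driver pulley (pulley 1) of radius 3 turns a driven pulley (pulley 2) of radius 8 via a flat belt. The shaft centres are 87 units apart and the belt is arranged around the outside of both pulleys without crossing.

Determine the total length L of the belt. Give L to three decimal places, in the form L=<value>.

L=208.845

open belt: β = asin((r2−r1)/C) = asin(5/87) = 3.2947°
wrap1 = π − 2β = 173.4106°
wrap2 = π + 2β = 186.5894°
tangent length = C·cosβ = 86.8562
L = r1·wrap1 + r2·wrap2 + 2·C·cosβ = 3·3.0266 + 8·3.2566 + 2·86.8562 = 208.8450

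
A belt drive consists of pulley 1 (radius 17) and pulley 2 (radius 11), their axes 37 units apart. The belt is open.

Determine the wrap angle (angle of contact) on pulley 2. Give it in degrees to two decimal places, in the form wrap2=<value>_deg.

open belt: β = asin((r2−r1)/C) = asin(-6/37) = -9.3324°
wrap1 = π − 2β = 198.6648°
wrap2 = π + 2β = 161.3352°

wrap2=161.34_deg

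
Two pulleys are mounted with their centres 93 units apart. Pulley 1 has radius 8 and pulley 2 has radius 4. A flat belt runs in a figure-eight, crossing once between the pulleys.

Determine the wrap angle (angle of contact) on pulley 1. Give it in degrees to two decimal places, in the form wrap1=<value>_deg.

wrap1=194.83_deg

crossed belt: β = asin((r1+r2)/C) = asin(12/93) = 7.4137°
wrap1 = wrap2 = π + 2β = 194.8273°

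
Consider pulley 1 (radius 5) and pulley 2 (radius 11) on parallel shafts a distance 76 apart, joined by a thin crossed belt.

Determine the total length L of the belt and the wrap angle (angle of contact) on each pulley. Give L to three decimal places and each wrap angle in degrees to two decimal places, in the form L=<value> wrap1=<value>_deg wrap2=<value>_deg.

L=205.647 wrap1=204.31_deg wrap2=204.31_deg

crossed belt: β = asin((r1+r2)/C) = asin(16/76) = 12.1532°
wrap1 = wrap2 = π + 2β = 204.3064°
tangent length = C·cosβ = 74.2967
L = (r1+r2)·wrap + 2·C·cosβ = 16·3.5658 + 2·74.2967 = 205.6465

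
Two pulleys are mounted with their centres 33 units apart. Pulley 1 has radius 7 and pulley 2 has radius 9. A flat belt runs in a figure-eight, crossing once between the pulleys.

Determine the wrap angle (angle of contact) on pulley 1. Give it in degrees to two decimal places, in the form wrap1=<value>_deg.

wrap1=238.01_deg

crossed belt: β = asin((r1+r2)/C) = asin(16/33) = 29.0025°
wrap1 = wrap2 = π + 2β = 238.0051°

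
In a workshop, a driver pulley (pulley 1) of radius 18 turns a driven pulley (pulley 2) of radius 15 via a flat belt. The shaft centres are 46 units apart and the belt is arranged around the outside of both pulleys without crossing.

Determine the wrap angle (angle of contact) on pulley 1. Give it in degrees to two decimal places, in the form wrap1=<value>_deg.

open belt: β = asin((r2−r1)/C) = asin(-3/46) = -3.7393°
wrap1 = π − 2β = 187.4787°
wrap2 = π + 2β = 172.5213°

wrap1=187.48_deg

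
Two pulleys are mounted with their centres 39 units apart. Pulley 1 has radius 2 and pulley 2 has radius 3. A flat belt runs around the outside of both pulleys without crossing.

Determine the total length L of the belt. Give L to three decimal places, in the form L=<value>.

open belt: β = asin((r2−r1)/C) = asin(1/39) = 1.4693°
wrap1 = π − 2β = 177.0614°
wrap2 = π + 2β = 182.9386°
tangent length = C·cosβ = 38.9872
L = r1·wrap1 + r2·wrap2 + 2·C·cosβ = 2·3.0903 + 3·3.1929 + 2·38.9872 = 93.7336

L=93.734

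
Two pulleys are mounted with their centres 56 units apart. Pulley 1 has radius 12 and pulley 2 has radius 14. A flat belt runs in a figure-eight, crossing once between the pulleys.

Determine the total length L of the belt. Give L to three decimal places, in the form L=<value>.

crossed belt: β = asin((r1+r2)/C) = asin(26/56) = 27.6640°
wrap1 = wrap2 = π + 2β = 235.3280°
tangent length = C·cosβ = 49.5984
L = (r1+r2)·wrap + 2·C·cosβ = 26·4.1072 + 2·49.5984 = 205.9852

L=205.985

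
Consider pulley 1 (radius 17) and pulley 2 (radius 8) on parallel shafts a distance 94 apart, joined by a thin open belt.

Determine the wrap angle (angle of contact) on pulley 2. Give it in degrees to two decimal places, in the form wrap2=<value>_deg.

open belt: β = asin((r2−r1)/C) = asin(-9/94) = -5.4942°
wrap1 = π − 2β = 190.9884°
wrap2 = π + 2β = 169.0116°

wrap2=169.01_deg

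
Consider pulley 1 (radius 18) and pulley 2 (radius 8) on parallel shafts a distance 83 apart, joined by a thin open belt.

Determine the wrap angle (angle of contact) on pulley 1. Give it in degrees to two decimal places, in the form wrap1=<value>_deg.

wrap1=193.84_deg

open belt: β = asin((r2−r1)/C) = asin(-10/83) = -6.9199°
wrap1 = π − 2β = 193.8398°
wrap2 = π + 2β = 166.1602°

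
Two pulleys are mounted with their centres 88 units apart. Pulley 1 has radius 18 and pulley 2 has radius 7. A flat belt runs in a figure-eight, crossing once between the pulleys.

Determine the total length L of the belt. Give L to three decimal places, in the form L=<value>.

crossed belt: β = asin((r1+r2)/C) = asin(25/88) = 16.5045°
wrap1 = wrap2 = π + 2β = 213.0090°
tangent length = C·cosβ = 84.3742
L = (r1+r2)·wrap + 2·C·cosβ = 25·3.7177 + 2·84.3742 = 261.6911

L=261.691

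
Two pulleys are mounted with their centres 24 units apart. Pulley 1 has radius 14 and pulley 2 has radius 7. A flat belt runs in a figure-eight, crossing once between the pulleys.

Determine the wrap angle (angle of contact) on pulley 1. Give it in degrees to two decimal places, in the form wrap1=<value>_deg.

wrap1=302.09_deg

crossed belt: β = asin((r1+r2)/C) = asin(21/24) = 61.0450°
wrap1 = wrap2 = π + 2β = 302.0900°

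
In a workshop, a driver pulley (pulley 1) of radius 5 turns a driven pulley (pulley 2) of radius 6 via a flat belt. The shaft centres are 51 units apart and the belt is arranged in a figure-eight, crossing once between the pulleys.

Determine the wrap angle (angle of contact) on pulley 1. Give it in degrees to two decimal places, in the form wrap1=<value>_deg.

crossed belt: β = asin((r1+r2)/C) = asin(11/51) = 12.4558°
wrap1 = wrap2 = π + 2β = 204.9116°

wrap1=204.91_deg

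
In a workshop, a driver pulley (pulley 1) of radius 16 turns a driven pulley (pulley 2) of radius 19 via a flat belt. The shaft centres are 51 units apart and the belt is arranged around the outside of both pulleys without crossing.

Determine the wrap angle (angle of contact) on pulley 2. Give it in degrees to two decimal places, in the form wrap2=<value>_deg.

open belt: β = asin((r2−r1)/C) = asin(3/51) = 3.3723°
wrap1 = π − 2β = 173.2554°
wrap2 = π + 2β = 186.7446°

wrap2=186.74_deg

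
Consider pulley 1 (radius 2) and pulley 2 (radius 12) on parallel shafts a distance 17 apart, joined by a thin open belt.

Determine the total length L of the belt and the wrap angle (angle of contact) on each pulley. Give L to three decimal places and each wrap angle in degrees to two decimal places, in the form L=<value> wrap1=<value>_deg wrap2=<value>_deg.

L=84.055 wrap1=107.94_deg wrap2=252.06_deg

open belt: β = asin((r2−r1)/C) = asin(10/17) = 36.0319°
wrap1 = π − 2β = 107.9362°
wrap2 = π + 2β = 252.0638°
tangent length = C·cosβ = 13.7477
L = r1·wrap1 + r2·wrap2 + 2·C·cosβ = 2·1.8838 + 12·4.3993 + 2·13.7477 = 84.0552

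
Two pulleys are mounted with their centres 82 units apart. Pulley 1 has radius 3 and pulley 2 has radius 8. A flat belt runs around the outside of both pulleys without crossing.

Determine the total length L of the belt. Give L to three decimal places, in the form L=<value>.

open belt: β = asin((r2−r1)/C) = asin(5/82) = 3.4958°
wrap1 = π − 2β = 173.0084°
wrap2 = π + 2β = 186.9916°
tangent length = C·cosβ = 81.8474
L = r1·wrap1 + r2·wrap2 + 2·C·cosβ = 3·3.0196 + 8·3.2636 + 2·81.8474 = 198.8625

L=198.862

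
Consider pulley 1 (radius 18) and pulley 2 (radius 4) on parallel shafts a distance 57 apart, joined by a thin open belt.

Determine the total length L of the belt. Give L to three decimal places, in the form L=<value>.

L=186.571

open belt: β = asin((r2−r1)/C) = asin(-14/57) = -14.2181°
wrap1 = π − 2β = 208.4362°
wrap2 = π + 2β = 151.5638°
tangent length = C·cosβ = 55.2540
L = r1·wrap1 + r2·wrap2 + 2·C·cosβ = 18·3.6379 + 4·2.6453 + 2·55.2540 = 186.5712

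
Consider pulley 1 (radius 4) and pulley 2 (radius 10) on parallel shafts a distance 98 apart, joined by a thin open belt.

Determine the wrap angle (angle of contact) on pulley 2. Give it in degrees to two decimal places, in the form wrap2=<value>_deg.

wrap2=187.02_deg

open belt: β = asin((r2−r1)/C) = asin(6/98) = 3.5101°
wrap1 = π − 2β = 172.9798°
wrap2 = π + 2β = 187.0202°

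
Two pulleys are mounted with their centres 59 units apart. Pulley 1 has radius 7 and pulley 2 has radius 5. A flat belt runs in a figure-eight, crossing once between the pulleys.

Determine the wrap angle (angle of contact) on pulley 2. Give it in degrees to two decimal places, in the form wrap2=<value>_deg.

wrap2=203.47_deg

crossed belt: β = asin((r1+r2)/C) = asin(12/59) = 11.7353°
wrap1 = wrap2 = π + 2β = 203.4705°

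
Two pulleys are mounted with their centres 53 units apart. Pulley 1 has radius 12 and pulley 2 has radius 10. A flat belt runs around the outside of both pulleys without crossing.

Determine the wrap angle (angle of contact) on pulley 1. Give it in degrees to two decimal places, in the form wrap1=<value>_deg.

wrap1=184.33_deg

open belt: β = asin((r2−r1)/C) = asin(-2/53) = -2.1626°
wrap1 = π − 2β = 184.3252°
wrap2 = π + 2β = 175.6748°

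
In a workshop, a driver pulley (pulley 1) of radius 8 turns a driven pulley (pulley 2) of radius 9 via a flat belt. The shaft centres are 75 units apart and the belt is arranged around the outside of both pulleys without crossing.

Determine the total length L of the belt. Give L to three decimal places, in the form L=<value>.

open belt: β = asin((r2−r1)/C) = asin(1/75) = 0.7640°
wrap1 = π − 2β = 178.4721°
wrap2 = π + 2β = 181.5279°
tangent length = C·cosβ = 74.9933
L = r1·wrap1 + r2·wrap2 + 2·C·cosβ = 8·3.1149 + 9·3.1683 + 2·74.9933 = 203.4204

L=203.420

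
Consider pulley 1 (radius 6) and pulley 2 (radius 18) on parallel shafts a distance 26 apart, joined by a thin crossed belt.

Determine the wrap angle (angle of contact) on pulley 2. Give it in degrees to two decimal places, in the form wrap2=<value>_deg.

wrap2=314.76_deg

crossed belt: β = asin((r1+r2)/C) = asin(24/26) = 67.3801°
wrap1 = wrap2 = π + 2β = 314.7603°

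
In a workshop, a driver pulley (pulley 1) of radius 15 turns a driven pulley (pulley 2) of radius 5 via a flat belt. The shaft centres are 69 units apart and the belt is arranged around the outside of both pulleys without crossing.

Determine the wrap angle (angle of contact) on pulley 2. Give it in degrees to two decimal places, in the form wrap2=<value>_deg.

wrap2=163.33_deg

open belt: β = asin((r2−r1)/C) = asin(-10/69) = -8.3331°
wrap1 = π − 2β = 196.6662°
wrap2 = π + 2β = 163.3338°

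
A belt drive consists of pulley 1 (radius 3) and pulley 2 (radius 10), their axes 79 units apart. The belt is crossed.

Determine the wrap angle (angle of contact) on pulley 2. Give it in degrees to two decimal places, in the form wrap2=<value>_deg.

wrap2=198.94_deg

crossed belt: β = asin((r1+r2)/C) = asin(13/79) = 9.4715°
wrap1 = wrap2 = π + 2β = 198.9430°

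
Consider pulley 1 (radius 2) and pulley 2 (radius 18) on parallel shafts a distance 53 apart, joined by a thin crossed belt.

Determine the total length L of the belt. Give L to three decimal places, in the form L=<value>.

crossed belt: β = asin((r1+r2)/C) = asin(20/53) = 22.1702°
wrap1 = wrap2 = π + 2β = 224.3403°
tangent length = C·cosβ = 49.0816
L = (r1+r2)·wrap + 2·C·cosβ = 20·3.9155 + 2·49.0816 = 176.4727

L=176.473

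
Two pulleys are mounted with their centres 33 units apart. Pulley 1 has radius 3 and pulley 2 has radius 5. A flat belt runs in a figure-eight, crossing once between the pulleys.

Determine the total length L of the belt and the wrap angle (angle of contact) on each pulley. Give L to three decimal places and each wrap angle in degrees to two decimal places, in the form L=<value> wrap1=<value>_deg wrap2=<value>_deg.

L=93.082 wrap1=208.06_deg wrap2=208.06_deg

crossed belt: β = asin((r1+r2)/C) = asin(8/33) = 14.0297°
wrap1 = wrap2 = π + 2β = 208.0593°
tangent length = C·cosβ = 32.0156
L = (r1+r2)·wrap + 2·C·cosβ = 8·3.6313 + 2·32.0156 = 93.0818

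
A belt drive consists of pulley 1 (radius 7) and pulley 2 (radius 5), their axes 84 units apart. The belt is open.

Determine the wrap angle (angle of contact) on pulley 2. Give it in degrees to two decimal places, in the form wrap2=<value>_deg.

wrap2=177.27_deg

open belt: β = asin((r2−r1)/C) = asin(-2/84) = -1.3643°
wrap1 = π − 2β = 182.7286°
wrap2 = π + 2β = 177.2714°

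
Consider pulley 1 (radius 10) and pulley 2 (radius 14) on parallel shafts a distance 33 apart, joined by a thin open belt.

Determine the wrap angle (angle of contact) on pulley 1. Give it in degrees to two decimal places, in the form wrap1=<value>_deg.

wrap1=166.08_deg

open belt: β = asin((r2−r1)/C) = asin(4/33) = 6.9621°
wrap1 = π − 2β = 166.0759°
wrap2 = π + 2β = 193.9241°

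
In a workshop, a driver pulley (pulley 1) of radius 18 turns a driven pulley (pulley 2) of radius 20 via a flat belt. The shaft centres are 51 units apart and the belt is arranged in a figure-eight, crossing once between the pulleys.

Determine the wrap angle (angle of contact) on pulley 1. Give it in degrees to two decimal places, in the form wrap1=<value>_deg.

wrap1=276.34_deg

crossed belt: β = asin((r1+r2)/C) = asin(38/51) = 48.1675°
wrap1 = wrap2 = π + 2β = 276.3350°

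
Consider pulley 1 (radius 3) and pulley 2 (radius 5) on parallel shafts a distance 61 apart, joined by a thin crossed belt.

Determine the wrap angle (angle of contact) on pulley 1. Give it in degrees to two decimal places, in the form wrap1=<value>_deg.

crossed belt: β = asin((r1+r2)/C) = asin(8/61) = 7.5359°
wrap1 = wrap2 = π + 2β = 195.0718°

wrap1=195.07_deg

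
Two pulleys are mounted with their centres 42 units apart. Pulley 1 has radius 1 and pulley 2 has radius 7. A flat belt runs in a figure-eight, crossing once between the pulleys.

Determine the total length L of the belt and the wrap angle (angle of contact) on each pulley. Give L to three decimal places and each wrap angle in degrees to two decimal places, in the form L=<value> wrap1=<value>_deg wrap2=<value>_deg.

crossed belt: β = asin((r1+r2)/C) = asin(8/42) = 10.9806°
wrap1 = wrap2 = π + 2β = 201.9612°
tangent length = C·cosβ = 41.2311
L = (r1+r2)·wrap + 2·C·cosβ = 8·3.5249 + 2·41.2311 = 110.6612

L=110.661 wrap1=201.96_deg wrap2=201.96_deg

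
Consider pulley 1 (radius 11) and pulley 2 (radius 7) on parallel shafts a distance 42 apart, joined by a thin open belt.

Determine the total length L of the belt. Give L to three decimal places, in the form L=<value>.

L=140.930

open belt: β = asin((r2−r1)/C) = asin(-4/42) = -5.4650°
wrap1 = π − 2β = 190.9300°
wrap2 = π + 2β = 169.0700°
tangent length = C·cosβ = 41.8091
L = r1·wrap1 + r2·wrap2 + 2·C·cosβ = 11·3.3324 + 7·2.9508 + 2·41.8091 = 140.9299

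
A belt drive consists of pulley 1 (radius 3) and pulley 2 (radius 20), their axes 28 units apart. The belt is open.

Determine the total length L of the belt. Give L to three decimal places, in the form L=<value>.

L=138.937

open belt: β = asin((r2−r1)/C) = asin(17/28) = 37.3832°
wrap1 = π − 2β = 105.2336°
wrap2 = π + 2β = 254.7664°
tangent length = C·cosβ = 22.2486
L = r1·wrap1 + r2·wrap2 + 2·C·cosβ = 3·1.8367 + 20·4.4465 + 2·22.2486 = 138.9375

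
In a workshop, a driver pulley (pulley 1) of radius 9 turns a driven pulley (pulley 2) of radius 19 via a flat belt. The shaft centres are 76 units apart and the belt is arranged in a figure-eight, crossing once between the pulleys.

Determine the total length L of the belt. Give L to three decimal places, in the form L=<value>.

crossed belt: β = asin((r1+r2)/C) = asin(28/76) = 21.6183°
wrap1 = wrap2 = π + 2β = 223.2365°
tangent length = C·cosβ = 70.6541
L = (r1+r2)·wrap + 2·C·cosβ = 28·3.8962 + 2·70.6541 = 250.4021

L=250.402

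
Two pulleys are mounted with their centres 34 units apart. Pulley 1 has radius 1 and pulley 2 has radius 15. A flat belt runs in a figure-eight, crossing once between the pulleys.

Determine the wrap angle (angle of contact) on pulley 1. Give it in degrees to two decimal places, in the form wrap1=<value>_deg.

crossed belt: β = asin((r1+r2)/C) = asin(16/34) = 28.0725°
wrap1 = wrap2 = π + 2β = 236.1450°

wrap1=236.14_deg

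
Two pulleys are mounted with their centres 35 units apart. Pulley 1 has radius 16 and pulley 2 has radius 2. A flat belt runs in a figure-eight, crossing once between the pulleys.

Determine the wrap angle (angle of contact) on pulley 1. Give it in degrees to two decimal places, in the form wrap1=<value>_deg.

crossed belt: β = asin((r1+r2)/C) = asin(18/35) = 30.9497°
wrap1 = wrap2 = π + 2β = 241.8994°

wrap1=241.90_deg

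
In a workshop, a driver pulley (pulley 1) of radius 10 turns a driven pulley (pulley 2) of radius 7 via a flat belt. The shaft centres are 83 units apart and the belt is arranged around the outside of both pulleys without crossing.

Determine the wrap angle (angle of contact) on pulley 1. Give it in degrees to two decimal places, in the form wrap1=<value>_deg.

wrap1=184.14_deg

open belt: β = asin((r2−r1)/C) = asin(-3/83) = -2.0714°
wrap1 = π − 2β = 184.1428°
wrap2 = π + 2β = 175.8572°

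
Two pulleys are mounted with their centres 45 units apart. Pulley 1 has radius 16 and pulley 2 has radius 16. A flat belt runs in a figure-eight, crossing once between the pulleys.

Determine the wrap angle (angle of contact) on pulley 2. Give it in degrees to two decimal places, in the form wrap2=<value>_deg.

wrap2=270.65_deg

crossed belt: β = asin((r1+r2)/C) = asin(32/45) = 45.3254°
wrap1 = wrap2 = π + 2β = 270.6508°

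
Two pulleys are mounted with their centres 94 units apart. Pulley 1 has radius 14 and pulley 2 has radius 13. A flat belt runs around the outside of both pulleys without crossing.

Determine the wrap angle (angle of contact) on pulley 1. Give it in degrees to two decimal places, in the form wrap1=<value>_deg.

open belt: β = asin((r2−r1)/C) = asin(-1/94) = -0.6095°
wrap1 = π − 2β = 181.2191°
wrap2 = π + 2β = 178.7809°

wrap1=181.22_deg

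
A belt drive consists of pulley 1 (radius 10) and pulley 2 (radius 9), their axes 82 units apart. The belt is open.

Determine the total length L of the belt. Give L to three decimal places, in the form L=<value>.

open belt: β = asin((r2−r1)/C) = asin(-1/82) = -0.6987°
wrap1 = π − 2β = 181.3975°
wrap2 = π + 2β = 178.6025°
tangent length = C·cosβ = 81.9939
L = r1·wrap1 + r2·wrap2 + 2·C·cosβ = 10·3.1660 + 9·3.1172 + 2·81.9939 = 223.7025

L=223.702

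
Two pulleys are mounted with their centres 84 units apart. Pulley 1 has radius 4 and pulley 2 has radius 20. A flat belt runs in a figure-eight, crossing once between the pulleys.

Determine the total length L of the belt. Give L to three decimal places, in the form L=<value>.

L=250.303

crossed belt: β = asin((r1+r2)/C) = asin(24/84) = 16.6015°
wrap1 = wrap2 = π + 2β = 213.2031°
tangent length = C·cosβ = 80.4984
L = (r1+r2)·wrap + 2·C·cosβ = 24·3.7211 + 2·80.4984 = 250.3032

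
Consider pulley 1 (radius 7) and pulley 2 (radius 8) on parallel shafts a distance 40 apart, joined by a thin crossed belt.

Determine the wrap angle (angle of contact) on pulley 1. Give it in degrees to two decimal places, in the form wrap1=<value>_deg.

crossed belt: β = asin((r1+r2)/C) = asin(15/40) = 22.0243°
wrap1 = wrap2 = π + 2β = 224.0486°

wrap1=224.05_deg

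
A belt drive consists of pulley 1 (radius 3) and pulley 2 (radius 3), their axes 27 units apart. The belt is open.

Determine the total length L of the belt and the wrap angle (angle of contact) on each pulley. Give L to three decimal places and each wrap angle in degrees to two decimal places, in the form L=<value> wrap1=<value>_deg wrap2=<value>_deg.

open belt: β = asin((r2−r1)/C) = asin(0/27) = 0.0000°
wrap1 = π − 2β = 180.0000°
wrap2 = π + 2β = 180.0000°
tangent length = C·cosβ = 27.0000
L = r1·wrap1 + r2·wrap2 + 2·C·cosβ = 3·3.1416 + 3·3.1416 + 2·27.0000 = 72.8496

L=72.850 wrap1=180.00_deg wrap2=180.00_deg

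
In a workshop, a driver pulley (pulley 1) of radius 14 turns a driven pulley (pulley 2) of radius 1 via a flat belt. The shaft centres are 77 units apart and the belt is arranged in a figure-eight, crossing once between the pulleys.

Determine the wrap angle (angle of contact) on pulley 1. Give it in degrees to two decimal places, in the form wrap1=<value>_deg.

crossed belt: β = asin((r1+r2)/C) = asin(15/77) = 11.2333°
wrap1 = wrap2 = π + 2β = 202.4667°

wrap1=202.47_deg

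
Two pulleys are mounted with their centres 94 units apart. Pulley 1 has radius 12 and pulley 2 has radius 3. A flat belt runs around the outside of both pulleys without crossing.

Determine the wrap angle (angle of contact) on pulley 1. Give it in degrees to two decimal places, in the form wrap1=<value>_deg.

open belt: β = asin((r2−r1)/C) = asin(-9/94) = -5.4942°
wrap1 = π − 2β = 190.9884°
wrap2 = π + 2β = 169.0116°

wrap1=190.99_deg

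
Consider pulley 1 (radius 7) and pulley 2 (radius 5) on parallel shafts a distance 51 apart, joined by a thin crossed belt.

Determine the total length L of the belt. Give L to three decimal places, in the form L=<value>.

L=142.536

crossed belt: β = asin((r1+r2)/C) = asin(12/51) = 13.6090°
wrap1 = wrap2 = π + 2β = 207.2179°
tangent length = C·cosβ = 49.5681
L = (r1+r2)·wrap + 2·C·cosβ = 12·3.6166 + 2·49.5681 = 142.5359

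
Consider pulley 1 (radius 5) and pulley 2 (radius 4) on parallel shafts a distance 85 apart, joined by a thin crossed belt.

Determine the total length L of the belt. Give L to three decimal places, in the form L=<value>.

L=199.228

crossed belt: β = asin((r1+r2)/C) = asin(9/85) = 6.0780°
wrap1 = wrap2 = π + 2β = 192.1560°
tangent length = C·cosβ = 84.5222
L = (r1+r2)·wrap + 2·C·cosβ = 9·3.3538 + 2·84.5222 = 199.2282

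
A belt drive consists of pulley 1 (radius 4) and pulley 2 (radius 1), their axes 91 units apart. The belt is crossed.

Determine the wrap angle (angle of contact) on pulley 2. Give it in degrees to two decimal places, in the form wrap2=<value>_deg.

crossed belt: β = asin((r1+r2)/C) = asin(5/91) = 3.1497°
wrap1 = wrap2 = π + 2β = 186.2994°

wrap2=186.30_deg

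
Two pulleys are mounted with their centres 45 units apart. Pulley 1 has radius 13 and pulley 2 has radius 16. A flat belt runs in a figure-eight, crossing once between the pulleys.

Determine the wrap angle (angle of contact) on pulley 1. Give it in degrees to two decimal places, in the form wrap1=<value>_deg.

wrap1=260.25_deg

crossed belt: β = asin((r1+r2)/C) = asin(29/45) = 40.1240°
wrap1 = wrap2 = π + 2β = 260.2481°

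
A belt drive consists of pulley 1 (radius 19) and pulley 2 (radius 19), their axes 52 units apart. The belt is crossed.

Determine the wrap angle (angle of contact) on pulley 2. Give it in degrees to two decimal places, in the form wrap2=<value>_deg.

crossed belt: β = asin((r1+r2)/C) = asin(38/52) = 46.9509°
wrap1 = wrap2 = π + 2β = 273.9018°

wrap2=273.90_deg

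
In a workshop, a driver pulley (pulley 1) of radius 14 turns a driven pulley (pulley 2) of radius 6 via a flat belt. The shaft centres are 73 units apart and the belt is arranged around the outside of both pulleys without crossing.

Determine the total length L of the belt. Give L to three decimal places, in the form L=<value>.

open belt: β = asin((r2−r1)/C) = asin(-8/73) = -6.2916°
wrap1 = π − 2β = 192.5833°
wrap2 = π + 2β = 167.4167°
tangent length = C·cosβ = 72.5603
L = r1·wrap1 + r2·wrap2 + 2·C·cosβ = 14·3.3612 + 6·2.9220 + 2·72.5603 = 209.7094

L=209.709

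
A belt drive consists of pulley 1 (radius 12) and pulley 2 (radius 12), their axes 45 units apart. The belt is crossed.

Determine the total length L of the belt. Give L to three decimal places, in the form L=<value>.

L=178.531

crossed belt: β = asin((r1+r2)/C) = asin(24/45) = 32.2310°
wrap1 = wrap2 = π + 2β = 244.4619°
tangent length = C·cosβ = 38.0657
L = (r1+r2)·wrap + 2·C·cosβ = 24·4.2667 + 2·38.0657 = 178.5314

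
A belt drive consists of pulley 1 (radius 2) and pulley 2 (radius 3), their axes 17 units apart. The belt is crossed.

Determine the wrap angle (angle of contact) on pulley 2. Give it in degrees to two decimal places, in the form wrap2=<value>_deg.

wrap2=214.21_deg

crossed belt: β = asin((r1+r2)/C) = asin(5/17) = 17.1046°
wrap1 = wrap2 = π + 2β = 214.2093°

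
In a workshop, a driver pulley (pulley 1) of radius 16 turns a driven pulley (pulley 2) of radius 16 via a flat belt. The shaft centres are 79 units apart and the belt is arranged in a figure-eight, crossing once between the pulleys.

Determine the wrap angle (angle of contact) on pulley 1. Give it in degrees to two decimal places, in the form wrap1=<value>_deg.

crossed belt: β = asin((r1+r2)/C) = asin(32/79) = 23.8951°
wrap1 = wrap2 = π + 2β = 227.7902°

wrap1=227.79_deg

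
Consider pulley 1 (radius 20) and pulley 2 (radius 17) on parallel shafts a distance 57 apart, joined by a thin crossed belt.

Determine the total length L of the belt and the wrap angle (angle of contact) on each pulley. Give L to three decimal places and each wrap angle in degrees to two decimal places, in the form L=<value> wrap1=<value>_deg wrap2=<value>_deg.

crossed belt: β = asin((r1+r2)/C) = asin(37/57) = 40.4755°
wrap1 = wrap2 = π + 2β = 260.9510°
tangent length = C·cosβ = 43.3590
L = (r1+r2)·wrap + 2·C·cosβ = 37·4.5545 + 2·43.3590 = 255.2327

L=255.233 wrap1=260.95_deg wrap2=260.95_deg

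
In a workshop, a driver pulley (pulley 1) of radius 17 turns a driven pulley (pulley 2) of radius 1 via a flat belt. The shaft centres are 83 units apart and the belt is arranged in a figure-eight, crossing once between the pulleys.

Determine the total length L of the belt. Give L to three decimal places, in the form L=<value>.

crossed belt: β = asin((r1+r2)/C) = asin(18/83) = 12.5251°
wrap1 = wrap2 = π + 2β = 205.0502°
tangent length = C·cosβ = 81.0247
L = (r1+r2)·wrap + 2·C·cosβ = 18·3.5788 + 2·81.0247 = 226.4678

L=226.468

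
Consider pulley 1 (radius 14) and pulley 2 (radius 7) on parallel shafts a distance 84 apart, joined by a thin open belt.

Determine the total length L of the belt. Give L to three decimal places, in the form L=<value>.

L=234.557

open belt: β = asin((r2−r1)/C) = asin(-7/84) = -4.7802°
wrap1 = π − 2β = 189.5604°
wrap2 = π + 2β = 170.4396°
tangent length = C·cosβ = 83.7078
L = r1·wrap1 + r2·wrap2 + 2·C·cosβ = 14·3.3085 + 7·2.9747 + 2·83.7078 = 234.5571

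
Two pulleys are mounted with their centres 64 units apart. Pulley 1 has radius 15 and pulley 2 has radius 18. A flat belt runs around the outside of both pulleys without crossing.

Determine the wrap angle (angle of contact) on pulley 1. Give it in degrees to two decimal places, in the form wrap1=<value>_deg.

open belt: β = asin((r2−r1)/C) = asin(3/64) = 2.6867°
wrap1 = π − 2β = 174.6266°
wrap2 = π + 2β = 185.3734°

wrap1=174.63_deg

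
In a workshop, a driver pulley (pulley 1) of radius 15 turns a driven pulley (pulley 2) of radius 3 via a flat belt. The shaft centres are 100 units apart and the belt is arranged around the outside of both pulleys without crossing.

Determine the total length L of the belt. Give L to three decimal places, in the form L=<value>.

L=257.990

open belt: β = asin((r2−r1)/C) = asin(-12/100) = -6.8921°
wrap1 = π − 2β = 193.7842°
wrap2 = π + 2β = 166.2158°
tangent length = C·cosβ = 99.2774
L = r1·wrap1 + r2·wrap2 + 2·C·cosβ = 15·3.3822 + 3·2.9010 + 2·99.2774 = 257.9904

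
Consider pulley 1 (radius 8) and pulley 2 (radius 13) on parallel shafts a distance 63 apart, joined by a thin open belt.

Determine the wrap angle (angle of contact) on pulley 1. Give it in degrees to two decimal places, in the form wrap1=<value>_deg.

wrap1=170.90_deg

open belt: β = asin((r2−r1)/C) = asin(5/63) = 4.5521°
wrap1 = π − 2β = 170.8959°
wrap2 = π + 2β = 189.1041°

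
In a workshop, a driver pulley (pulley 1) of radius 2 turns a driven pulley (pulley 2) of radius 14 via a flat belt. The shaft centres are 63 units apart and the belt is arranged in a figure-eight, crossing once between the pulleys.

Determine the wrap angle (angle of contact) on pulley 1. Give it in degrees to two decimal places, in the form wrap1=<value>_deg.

crossed belt: β = asin((r1+r2)/C) = asin(16/63) = 14.7125°
wrap1 = wrap2 = π + 2β = 209.4249°

wrap1=209.42_deg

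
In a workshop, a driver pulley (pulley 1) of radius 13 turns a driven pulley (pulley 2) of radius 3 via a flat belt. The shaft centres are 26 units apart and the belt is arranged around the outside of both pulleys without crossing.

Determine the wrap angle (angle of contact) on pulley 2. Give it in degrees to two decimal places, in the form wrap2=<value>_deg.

wrap2=134.76_deg

open belt: β = asin((r2−r1)/C) = asin(-10/26) = -22.6199°
wrap1 = π − 2β = 225.2397°
wrap2 = π + 2β = 134.7603°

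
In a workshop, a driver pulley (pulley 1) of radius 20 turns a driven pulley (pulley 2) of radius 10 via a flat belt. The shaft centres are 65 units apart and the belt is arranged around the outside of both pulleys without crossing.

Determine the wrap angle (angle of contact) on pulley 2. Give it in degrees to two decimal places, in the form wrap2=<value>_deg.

open belt: β = asin((r2−r1)/C) = asin(-10/65) = -8.8499°
wrap1 = π − 2β = 197.6998°
wrap2 = π + 2β = 162.3002°

wrap2=162.30_deg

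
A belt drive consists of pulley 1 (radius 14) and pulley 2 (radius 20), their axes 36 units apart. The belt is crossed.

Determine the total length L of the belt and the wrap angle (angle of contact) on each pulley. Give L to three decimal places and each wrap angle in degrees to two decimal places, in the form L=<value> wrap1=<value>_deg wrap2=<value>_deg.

L=214.520 wrap1=321.62_deg wrap2=321.62_deg

crossed belt: β = asin((r1+r2)/C) = asin(34/36) = 70.8119°
wrap1 = wrap2 = π + 2β = 321.6237°
tangent length = C·cosβ = 11.8322
L = (r1+r2)·wrap + 2·C·cosβ = 34·5.6134 + 2·11.8322 = 214.5197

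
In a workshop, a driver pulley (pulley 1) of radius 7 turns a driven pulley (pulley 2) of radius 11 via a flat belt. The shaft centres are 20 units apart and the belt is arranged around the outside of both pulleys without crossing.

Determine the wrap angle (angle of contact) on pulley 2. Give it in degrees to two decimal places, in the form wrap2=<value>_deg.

wrap2=203.07_deg

open belt: β = asin((r2−r1)/C) = asin(4/20) = 11.5370°
wrap1 = π − 2β = 156.9261°
wrap2 = π + 2β = 203.0739°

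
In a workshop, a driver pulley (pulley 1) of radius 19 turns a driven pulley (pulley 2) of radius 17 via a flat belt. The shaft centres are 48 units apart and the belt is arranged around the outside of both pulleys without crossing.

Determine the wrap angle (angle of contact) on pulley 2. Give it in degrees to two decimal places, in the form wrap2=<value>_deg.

wrap2=175.22_deg

open belt: β = asin((r2−r1)/C) = asin(-2/48) = -2.3880°
wrap1 = π − 2β = 184.7760°
wrap2 = π + 2β = 175.2240°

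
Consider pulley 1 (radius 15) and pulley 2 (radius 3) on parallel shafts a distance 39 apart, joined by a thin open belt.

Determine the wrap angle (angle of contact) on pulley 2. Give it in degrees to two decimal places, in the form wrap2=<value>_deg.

open belt: β = asin((r2−r1)/C) = asin(-12/39) = -17.9202°
wrap1 = π − 2β = 215.8404°
wrap2 = π + 2β = 144.1596°

wrap2=144.16_deg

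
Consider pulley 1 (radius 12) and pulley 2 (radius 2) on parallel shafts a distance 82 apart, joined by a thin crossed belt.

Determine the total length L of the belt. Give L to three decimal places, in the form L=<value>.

L=210.378

crossed belt: β = asin((r1+r2)/C) = asin(14/82) = 9.8304°
wrap1 = wrap2 = π + 2β = 199.6607°
tangent length = C·cosβ = 80.7960
L = (r1+r2)·wrap + 2·C·cosβ = 14·3.4847 + 2·80.7960 = 210.3784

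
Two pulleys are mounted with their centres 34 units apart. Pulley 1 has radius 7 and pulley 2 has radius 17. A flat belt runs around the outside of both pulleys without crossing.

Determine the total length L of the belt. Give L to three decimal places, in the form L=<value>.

L=146.361

open belt: β = asin((r2−r1)/C) = asin(10/34) = 17.1046°
wrap1 = π − 2β = 145.7907°
wrap2 = π + 2β = 214.2093°
tangent length = C·cosβ = 32.4962
L = r1·wrap1 + r2·wrap2 + 2·C·cosβ = 7·2.5445 + 17·3.7387 + 2·32.4962 = 146.3612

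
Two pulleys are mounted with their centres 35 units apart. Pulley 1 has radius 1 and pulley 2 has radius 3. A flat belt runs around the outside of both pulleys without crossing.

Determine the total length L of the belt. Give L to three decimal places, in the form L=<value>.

L=82.681

open belt: β = asin((r2−r1)/C) = asin(2/35) = 3.2758°
wrap1 = π − 2β = 173.4483°
wrap2 = π + 2β = 186.5517°
tangent length = C·cosβ = 34.9428
L = r1·wrap1 + r2·wrap2 + 2·C·cosβ = 1·3.0272 + 3·3.2559 + 2·34.9428 = 82.6807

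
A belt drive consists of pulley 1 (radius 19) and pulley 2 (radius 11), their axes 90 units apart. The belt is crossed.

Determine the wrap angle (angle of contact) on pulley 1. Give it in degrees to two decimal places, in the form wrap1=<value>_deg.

crossed belt: β = asin((r1+r2)/C) = asin(30/90) = 19.4712°
wrap1 = wrap2 = π + 2β = 218.9424°

wrap1=218.94_deg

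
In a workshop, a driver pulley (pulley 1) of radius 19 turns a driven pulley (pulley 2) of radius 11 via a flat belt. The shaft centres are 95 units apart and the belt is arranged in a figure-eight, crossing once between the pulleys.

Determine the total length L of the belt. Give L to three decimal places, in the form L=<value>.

crossed belt: β = asin((r1+r2)/C) = asin(30/95) = 18.4085°
wrap1 = wrap2 = π + 2β = 216.8170°
tangent length = C·cosβ = 90.1388
L = (r1+r2)·wrap + 2·C·cosβ = 30·3.7842 + 2·90.1388 = 293.8027

L=293.803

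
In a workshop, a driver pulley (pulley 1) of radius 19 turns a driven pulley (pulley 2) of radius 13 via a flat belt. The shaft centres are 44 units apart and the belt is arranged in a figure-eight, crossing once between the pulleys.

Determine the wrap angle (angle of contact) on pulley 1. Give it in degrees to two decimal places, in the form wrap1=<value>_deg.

crossed belt: β = asin((r1+r2)/C) = asin(32/44) = 46.6582°
wrap1 = wrap2 = π + 2β = 273.3165°

wrap1=273.32_deg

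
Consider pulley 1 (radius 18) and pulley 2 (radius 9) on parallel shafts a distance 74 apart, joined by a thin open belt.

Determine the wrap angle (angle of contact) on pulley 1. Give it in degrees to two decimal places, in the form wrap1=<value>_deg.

open belt: β = asin((r2−r1)/C) = asin(-9/74) = -6.9857°
wrap1 = π − 2β = 193.9714°
wrap2 = π + 2β = 166.0286°

wrap1=193.97_deg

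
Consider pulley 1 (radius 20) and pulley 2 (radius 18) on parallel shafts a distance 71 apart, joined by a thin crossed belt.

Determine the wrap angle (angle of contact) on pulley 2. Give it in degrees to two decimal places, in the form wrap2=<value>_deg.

wrap2=244.72_deg

crossed belt: β = asin((r1+r2)/C) = asin(38/71) = 32.3582°
wrap1 = wrap2 = π + 2β = 244.7165°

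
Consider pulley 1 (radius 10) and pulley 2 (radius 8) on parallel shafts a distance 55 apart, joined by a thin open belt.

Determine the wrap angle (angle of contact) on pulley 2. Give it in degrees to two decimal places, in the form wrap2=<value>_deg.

open belt: β = asin((r2−r1)/C) = asin(-2/55) = -2.0839°
wrap1 = π − 2β = 184.1679°
wrap2 = π + 2β = 175.8321°

wrap2=175.83_deg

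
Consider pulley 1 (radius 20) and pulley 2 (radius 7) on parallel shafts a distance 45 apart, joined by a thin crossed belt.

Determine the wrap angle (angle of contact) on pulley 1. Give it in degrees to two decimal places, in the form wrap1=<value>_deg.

wrap1=253.74_deg

crossed belt: β = asin((r1+r2)/C) = asin(27/45) = 36.8699°
wrap1 = wrap2 = π + 2β = 253.7398°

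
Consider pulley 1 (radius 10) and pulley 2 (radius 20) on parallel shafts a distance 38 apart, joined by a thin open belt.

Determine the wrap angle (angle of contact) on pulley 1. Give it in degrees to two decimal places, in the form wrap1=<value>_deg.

wrap1=149.48_deg

open belt: β = asin((r2−r1)/C) = asin(10/38) = 15.2575°
wrap1 = π − 2β = 149.4850°
wrap2 = π + 2β = 210.5150°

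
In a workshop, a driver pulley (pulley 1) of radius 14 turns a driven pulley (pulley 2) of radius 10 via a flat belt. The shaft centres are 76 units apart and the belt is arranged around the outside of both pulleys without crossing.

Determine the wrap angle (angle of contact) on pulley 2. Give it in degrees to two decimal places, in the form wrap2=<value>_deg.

wrap2=173.97_deg

open belt: β = asin((r2−r1)/C) = asin(-4/76) = -3.0170°
wrap1 = π − 2β = 186.0339°
wrap2 = π + 2β = 173.9661°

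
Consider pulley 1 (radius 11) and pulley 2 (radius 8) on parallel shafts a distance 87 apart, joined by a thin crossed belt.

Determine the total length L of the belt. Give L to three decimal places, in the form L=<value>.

L=237.856

crossed belt: β = asin((r1+r2)/C) = asin(19/87) = 12.6145°
wrap1 = wrap2 = π + 2β = 205.2291°
tangent length = C·cosβ = 84.8999
L = (r1+r2)·wrap + 2·C·cosβ = 19·3.5819 + 2·84.8999 = 237.8564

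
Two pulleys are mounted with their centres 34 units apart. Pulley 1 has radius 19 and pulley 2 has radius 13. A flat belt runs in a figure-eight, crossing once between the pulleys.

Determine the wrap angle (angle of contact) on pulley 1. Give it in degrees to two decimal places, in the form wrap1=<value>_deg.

crossed belt: β = asin((r1+r2)/C) = asin(32/34) = 70.2501°
wrap1 = wrap2 = π + 2β = 320.5002°

wrap1=320.50_deg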